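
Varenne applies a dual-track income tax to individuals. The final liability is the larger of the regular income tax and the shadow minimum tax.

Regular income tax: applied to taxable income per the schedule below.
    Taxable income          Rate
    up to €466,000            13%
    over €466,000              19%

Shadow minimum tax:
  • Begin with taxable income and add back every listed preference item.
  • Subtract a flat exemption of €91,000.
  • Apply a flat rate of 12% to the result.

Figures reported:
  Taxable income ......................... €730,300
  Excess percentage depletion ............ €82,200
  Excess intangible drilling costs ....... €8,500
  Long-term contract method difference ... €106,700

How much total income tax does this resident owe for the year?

Regular income tax:
  €466,000 × 13% = €60,580
  €264,300 × 19% = €50,217
  → €110,797

Shadow minimum tax:
  Adjusted income: €730,300 + €82,200 + €8,500 + €106,700 = €927,700
  Less exemption €91,000 → base €836,700
  €836,700 × 12% = €100,404

€110,797 > €100,404, so the regular income tax governs.

€110,797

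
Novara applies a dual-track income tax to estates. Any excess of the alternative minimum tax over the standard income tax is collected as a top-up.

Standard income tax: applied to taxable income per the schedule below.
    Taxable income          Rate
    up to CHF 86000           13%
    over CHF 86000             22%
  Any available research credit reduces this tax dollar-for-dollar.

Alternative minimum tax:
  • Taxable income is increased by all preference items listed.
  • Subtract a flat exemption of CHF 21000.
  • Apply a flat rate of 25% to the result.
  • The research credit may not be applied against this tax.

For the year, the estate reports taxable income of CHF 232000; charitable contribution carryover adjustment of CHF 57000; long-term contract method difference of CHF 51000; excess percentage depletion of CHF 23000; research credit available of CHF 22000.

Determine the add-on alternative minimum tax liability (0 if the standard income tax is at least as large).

Standard income tax:
  CHF 86000 × 13% = CHF 11180
  CHF 146000 × 22% = CHF 32120
  → CHF 43300
  Less research credit CHF 22000 → CHF 21300

Alternative minimum tax:
  Adjusted income: CHF 232000 + CHF 57000 + CHF 51000 + CHF 23000 = CHF 363000
  Less exemption CHF 21000 → base CHF 342000
  CHF 342000 × 25% = CHF 85500

Excess of alternative minimum tax over standard income tax: CHF 85500 − CHF 21300 = CHF 64200.

CHF 64200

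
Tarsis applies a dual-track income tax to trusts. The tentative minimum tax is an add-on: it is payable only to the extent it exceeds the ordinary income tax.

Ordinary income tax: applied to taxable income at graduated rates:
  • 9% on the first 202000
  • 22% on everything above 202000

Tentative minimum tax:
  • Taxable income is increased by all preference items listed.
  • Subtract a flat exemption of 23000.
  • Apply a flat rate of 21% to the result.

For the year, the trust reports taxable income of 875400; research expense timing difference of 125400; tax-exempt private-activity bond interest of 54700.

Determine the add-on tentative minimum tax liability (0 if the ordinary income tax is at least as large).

Tentative minimum tax:
  Adjusted income: 875400 + 125400 + 54700 = 1055500
  Less exemption 23000 → base 1032500
  1032500 × 21% = 216825

Ordinary income tax:
  202000 × 9% = 18180
  673400 × 22% = 148148
  → 166328

Excess of tentative minimum tax over ordinary income tax: 216825 − 166328 = 50497.

50497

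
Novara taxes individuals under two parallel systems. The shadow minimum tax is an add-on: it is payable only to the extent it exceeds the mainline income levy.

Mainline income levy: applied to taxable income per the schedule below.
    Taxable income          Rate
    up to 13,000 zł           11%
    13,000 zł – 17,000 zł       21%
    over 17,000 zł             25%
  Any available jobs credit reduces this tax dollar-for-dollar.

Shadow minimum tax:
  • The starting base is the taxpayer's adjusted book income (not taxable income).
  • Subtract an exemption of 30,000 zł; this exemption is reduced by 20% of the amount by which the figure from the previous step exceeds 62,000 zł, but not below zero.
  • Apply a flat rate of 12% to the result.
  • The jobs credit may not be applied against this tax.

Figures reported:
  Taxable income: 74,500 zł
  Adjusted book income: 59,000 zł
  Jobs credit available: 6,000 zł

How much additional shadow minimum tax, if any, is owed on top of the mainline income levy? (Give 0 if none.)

Shadow minimum tax:
  Base (adjusted book income): 59,000 zł
  Exemption: 59,000 zł ≤ 62,000 zł, so full 30,000 zł applies
  Base: 59,000 zł − 30,000 zł = 29,000 zł
  29,000 zł × 12% = 3,480 zł

Mainline income levy:
  13,000 zł × 11% = 1,430 zł
  4,000 zł × 21% = 840 zł
  57,500 zł × 25% = 14,375 zł
  → 16,645 zł
  Less jobs credit 6,000 zł → 10,645 zł

3,480 zł ≤ 10,645 zł, so no add-on is due.

0 zł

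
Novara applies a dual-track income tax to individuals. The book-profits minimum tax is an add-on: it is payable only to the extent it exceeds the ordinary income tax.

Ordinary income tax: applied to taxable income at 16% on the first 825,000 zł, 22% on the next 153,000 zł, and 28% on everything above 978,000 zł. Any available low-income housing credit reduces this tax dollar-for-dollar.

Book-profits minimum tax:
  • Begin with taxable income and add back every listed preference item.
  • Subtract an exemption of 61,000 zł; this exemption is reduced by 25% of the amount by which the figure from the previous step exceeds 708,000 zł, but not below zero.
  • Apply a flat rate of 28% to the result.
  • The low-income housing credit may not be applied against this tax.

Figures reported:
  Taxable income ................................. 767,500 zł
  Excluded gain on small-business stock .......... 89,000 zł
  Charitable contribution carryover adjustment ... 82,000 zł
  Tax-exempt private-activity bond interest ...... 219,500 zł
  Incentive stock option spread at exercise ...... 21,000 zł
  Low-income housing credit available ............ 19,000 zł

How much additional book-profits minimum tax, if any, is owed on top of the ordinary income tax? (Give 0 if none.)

226,320 zł

Book-profits minimum tax:
  Adjusted income: 767,500 zł + 89,000 zł + 82,000 zł + 219,500 zł + 21,000 zł = 1,179,000 zł
  Exemption: 25% × (1,179,000 zł − 708,000 zł) = 117,750 zł ≥ 61,000 zł, so the exemption is fully phased out
  Base: 1,179,000 zł − 0 zł = 1,179,000 zł
  1,179,000 zł × 28% = 330,120 zł

Ordinary income tax:
  767,500 zł × 16% = 122,800 zł
  Less low-income housing credit 19,000 zł → 103,800 zł

Excess of book-profits minimum tax over ordinary income tax: 330,120 zł − 103,800 zł = 226,320 zł.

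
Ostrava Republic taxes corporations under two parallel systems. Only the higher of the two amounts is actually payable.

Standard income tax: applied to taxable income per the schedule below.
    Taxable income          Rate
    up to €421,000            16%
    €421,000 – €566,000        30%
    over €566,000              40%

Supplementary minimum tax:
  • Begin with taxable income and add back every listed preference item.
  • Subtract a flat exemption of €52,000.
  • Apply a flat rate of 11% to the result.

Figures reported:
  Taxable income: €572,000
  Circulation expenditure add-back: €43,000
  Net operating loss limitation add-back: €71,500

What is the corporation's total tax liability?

Supplementary minimum tax:
  Adjusted income: €572,000 + €43,000 + €71,500 = €686,500
  Less exemption €52,000 → base €634,500
  €634,500 × 11% = €69,795

Standard income tax:
  €421,000 × 16% = €67,360
  €145,000 × 30% = €43,500
  €6,000 × 40% = €2,400
  → €113,260

€113,260 > €69,795, so the standard income tax governs.

€113,260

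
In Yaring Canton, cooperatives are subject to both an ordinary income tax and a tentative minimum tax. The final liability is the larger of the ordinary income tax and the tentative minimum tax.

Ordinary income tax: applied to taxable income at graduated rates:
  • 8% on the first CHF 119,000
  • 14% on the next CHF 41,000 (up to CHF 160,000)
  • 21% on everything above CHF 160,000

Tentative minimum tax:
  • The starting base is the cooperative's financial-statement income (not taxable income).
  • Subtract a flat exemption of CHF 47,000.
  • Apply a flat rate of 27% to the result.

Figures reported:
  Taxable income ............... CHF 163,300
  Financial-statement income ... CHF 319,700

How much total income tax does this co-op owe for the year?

CHF 73,629

Tentative minimum tax:
  Base (financial-statement income): CHF 319,700
  Less exemption CHF 47,000 → base CHF 272,700
  CHF 272,700 × 27% = CHF 73,629

Ordinary income tax:
  CHF 119,000 × 8% = CHF 9,520
  CHF 41,000 × 14% = CHF 5,740
  CHF 3,300 × 21% = CHF 693
  → CHF 15,953

CHF 73,629 > CHF 15,953, so the tentative minimum tax is the binding amount.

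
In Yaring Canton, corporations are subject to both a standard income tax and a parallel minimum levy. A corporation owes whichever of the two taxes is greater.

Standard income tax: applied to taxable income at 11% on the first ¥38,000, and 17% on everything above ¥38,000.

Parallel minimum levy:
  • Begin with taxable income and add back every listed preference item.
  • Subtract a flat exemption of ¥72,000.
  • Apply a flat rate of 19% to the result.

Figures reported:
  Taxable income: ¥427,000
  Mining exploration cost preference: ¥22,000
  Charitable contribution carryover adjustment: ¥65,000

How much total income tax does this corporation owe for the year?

Parallel minimum levy:
  Adjusted income: ¥427,000 + ¥22,000 + ¥65,000 = ¥514,000
  Less exemption ¥72,000 → base ¥442,000
  ¥442,000 × 19% = ¥83,980

Standard income tax:
  ¥38,000 × 11% = ¥4,180
  ¥389,000 × 17% = ¥66,130
  → ¥70,310

¥83,980 > ¥70,310, so the parallel minimum levy is the binding amount.

¥83,980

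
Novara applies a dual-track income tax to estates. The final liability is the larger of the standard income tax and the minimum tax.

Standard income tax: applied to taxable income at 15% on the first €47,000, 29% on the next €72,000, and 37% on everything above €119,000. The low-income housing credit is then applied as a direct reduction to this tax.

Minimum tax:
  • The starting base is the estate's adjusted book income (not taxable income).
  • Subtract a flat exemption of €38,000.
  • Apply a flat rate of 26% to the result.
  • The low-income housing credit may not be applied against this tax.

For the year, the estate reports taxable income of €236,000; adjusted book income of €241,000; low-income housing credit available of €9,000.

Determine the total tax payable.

Minimum tax:
  Base (adjusted book income): €241,000
  Less exemption €38,000 → base €203,000
  €203,000 × 26% = €52,780

Standard income tax:
  €47,000 × 15% = €7,050
  €72,000 × 29% = €20,880
  €117,000 × 37% = €43,290
  → €71,220
  Less low-income housing credit €9,000 → €62,220

€62,220 > €52,780, so the standard income tax governs.

€62,220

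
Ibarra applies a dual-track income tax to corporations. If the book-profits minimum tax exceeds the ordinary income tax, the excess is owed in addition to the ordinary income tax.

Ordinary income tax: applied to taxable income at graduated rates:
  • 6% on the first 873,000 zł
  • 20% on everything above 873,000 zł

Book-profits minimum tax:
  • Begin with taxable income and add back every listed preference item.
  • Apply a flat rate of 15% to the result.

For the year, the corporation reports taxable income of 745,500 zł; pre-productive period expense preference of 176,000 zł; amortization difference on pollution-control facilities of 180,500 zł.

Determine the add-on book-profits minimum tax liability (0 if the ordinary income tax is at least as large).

120,570 zł

Ordinary income tax:
  745,500 zł × 6% = 44,730 zł

Book-profits minimum tax:
  Adjusted income: 745,500 zł + 176,000 zł + 180,500 zł = 1,102,000 zł
  1,102,000 zł × 15% = 165,300 zł

Excess of book-profits minimum tax over ordinary income tax: 165,300 zł − 44,730 zł = 120,570 zł.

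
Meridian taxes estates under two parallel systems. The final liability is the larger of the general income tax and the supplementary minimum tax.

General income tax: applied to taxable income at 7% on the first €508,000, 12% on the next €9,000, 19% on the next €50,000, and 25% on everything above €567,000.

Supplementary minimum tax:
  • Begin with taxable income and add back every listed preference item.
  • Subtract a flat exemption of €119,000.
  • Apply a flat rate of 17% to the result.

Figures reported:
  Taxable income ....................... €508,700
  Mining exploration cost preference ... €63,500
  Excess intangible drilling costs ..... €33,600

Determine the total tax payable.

€82,756

Supplementary minimum tax:
  Adjusted income: €508,700 + €63,500 + €33,600 = €605,800
  Less exemption €119,000 → base €486,800
  €486,800 × 17% = €82,756

General income tax:
  €508,000 × 7% = €35,560
  €700 × 12% = €84
  → €35,644

€82,756 > €35,644, so the supplementary minimum tax is the binding amount.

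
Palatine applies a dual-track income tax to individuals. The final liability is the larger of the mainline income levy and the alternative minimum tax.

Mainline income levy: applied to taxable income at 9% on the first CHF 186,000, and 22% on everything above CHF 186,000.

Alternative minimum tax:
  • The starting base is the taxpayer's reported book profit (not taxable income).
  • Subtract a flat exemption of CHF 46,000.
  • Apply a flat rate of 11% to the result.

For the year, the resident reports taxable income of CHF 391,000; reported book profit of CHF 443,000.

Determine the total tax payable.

CHF 61,840

Mainline income levy:
  CHF 186,000 × 9% = CHF 16,740
  CHF 205,000 × 22% = CHF 45,100
  → CHF 61,840

Alternative minimum tax:
  Base (reported book profit): CHF 443,000
  Less exemption CHF 46,000 → base CHF 397,000
  CHF 397,000 × 11% = CHF 43,670

CHF 61,840 > CHF 43,670, so the mainline income levy governs.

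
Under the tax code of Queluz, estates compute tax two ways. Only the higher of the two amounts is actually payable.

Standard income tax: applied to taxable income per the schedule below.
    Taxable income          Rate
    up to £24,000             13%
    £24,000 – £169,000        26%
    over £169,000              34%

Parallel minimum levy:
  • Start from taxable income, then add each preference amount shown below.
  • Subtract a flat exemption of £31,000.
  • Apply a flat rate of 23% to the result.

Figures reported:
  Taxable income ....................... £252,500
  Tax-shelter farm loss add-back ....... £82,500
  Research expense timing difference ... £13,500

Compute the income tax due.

£73,025

Standard income tax:
  £24,000 × 13% = £3,120
  £145,000 × 26% = £37,700
  £83,500 × 34% = £28,390
  → £69,210

Parallel minimum levy:
  Adjusted income: £252,500 + £82,500 + £13,500 = £348,500
  Less exemption £31,000 → base £317,500
  £317,500 × 23% = £73,025

£73,025 > £69,210, so the parallel minimum levy is the binding amount.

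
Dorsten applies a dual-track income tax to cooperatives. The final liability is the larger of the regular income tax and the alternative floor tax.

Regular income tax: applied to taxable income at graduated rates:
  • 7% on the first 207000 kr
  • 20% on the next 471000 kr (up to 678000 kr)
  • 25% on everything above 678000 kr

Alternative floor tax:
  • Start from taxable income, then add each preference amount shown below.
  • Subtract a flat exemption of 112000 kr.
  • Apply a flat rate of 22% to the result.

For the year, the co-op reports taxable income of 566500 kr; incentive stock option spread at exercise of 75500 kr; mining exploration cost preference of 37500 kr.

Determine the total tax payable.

124850 kr

Alternative floor tax:
  Adjusted income: 566500 kr + 75500 kr + 37500 kr = 679500 kr
  Less exemption 112000 kr → base 567500 kr
  567500 kr × 22% = 124850 kr

Regular income tax:
  207000 kr × 7% = 14490 kr
  359500 kr × 20% = 71900 kr
  → 86390 kr

124850 kr > 86390 kr, so the alternative floor tax is the binding amount.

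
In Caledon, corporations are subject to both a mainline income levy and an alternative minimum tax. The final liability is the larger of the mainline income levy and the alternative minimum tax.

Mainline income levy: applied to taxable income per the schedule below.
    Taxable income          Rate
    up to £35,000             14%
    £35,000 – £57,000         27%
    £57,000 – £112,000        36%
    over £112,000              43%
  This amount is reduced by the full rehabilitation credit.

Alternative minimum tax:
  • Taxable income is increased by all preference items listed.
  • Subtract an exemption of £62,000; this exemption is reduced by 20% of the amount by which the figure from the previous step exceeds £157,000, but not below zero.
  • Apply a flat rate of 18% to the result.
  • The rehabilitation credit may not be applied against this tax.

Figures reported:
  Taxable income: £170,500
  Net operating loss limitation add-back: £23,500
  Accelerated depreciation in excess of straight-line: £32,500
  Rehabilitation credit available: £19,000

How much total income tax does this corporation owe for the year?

Mainline income levy:
  £35,000 × 14% = £4,900
  £22,000 × 27% = £5,940
  £55,000 × 36% = £19,800
  £58,500 × 43% = £25,155
  → £55,795
  Less rehabilitation credit £19,000 → £36,795

Alternative minimum tax:
  Adjusted income: £170,500 + £23,500 + £32,500 = £226,500
  Exemption: £62,000 − 20% × (£226,500 − £157,000) = £62,000 − £13,900 = £48,100
  Base: £226,500 − £48,100 = £178,400
  £178,400 × 18% = £32,112

£36,795 > £32,112, so the mainline income levy governs.

£36,795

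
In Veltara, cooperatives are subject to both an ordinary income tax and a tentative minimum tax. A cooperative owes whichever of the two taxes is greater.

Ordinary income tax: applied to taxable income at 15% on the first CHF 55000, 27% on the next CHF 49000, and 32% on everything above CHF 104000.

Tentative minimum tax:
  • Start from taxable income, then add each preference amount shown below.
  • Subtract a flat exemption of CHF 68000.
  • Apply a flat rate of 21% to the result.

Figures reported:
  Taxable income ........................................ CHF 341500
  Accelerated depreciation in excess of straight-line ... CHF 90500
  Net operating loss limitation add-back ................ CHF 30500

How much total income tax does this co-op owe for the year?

CHF 97480

Ordinary income tax:
  CHF 55000 × 15% = CHF 8250
  CHF 49000 × 27% = CHF 13230
  CHF 237500 × 32% = CHF 76000
  → CHF 97480

Tentative minimum tax:
  Adjusted income: CHF 341500 + CHF 90500 + CHF 30500 = CHF 462500
  Less exemption CHF 68000 → base CHF 394500
  CHF 394500 × 21% = CHF 82845

CHF 97480 > CHF 82845, so the ordinary income tax governs.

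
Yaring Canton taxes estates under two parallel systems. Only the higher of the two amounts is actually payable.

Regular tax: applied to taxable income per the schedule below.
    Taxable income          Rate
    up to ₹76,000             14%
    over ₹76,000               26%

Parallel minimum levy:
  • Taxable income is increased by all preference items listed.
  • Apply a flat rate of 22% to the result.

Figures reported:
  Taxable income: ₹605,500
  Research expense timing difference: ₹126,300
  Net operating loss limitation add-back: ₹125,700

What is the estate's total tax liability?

Regular tax:
  ₹76,000 × 14% = ₹10,640
  ₹529,500 × 26% = ₹137,670
  → ₹148,310

Parallel minimum levy:
  Adjusted income: ₹605,500 + ₹126,300 + ₹125,700 = ₹857,500
  ₹857,500 × 22% = ₹188,650

₹188,650 > ₹148,310, so the parallel minimum levy is the binding amount.

₹188,650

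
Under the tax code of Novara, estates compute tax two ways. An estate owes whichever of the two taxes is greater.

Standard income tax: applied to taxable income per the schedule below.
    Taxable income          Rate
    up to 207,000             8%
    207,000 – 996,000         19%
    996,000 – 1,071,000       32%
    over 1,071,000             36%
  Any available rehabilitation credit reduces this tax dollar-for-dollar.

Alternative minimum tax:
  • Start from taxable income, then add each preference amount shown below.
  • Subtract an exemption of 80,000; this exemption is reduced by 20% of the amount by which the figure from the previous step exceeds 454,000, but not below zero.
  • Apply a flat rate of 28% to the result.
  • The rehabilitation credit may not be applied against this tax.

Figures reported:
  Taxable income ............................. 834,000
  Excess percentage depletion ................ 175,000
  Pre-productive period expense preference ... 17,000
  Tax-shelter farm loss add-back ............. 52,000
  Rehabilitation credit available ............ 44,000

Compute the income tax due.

Standard income tax:
  207,000 × 8% = 16,560
  627,000 × 19% = 119,130
  → 135,690
  Less rehabilitation credit 44,000 → 91,690

Alternative minimum tax:
  Adjusted income: 834,000 + 175,000 + 17,000 + 52,000 = 1,078,000
  Exemption: 20% × (1,078,000 − 454,000) = 124,800 ≥ 80,000, so the exemption is fully phased out
  Base: 1,078,000 − 0 = 1,078,000
  1,078,000 × 28% = 301,840

301,840 > 91,690, so the alternative minimum tax is the binding amount.

301,840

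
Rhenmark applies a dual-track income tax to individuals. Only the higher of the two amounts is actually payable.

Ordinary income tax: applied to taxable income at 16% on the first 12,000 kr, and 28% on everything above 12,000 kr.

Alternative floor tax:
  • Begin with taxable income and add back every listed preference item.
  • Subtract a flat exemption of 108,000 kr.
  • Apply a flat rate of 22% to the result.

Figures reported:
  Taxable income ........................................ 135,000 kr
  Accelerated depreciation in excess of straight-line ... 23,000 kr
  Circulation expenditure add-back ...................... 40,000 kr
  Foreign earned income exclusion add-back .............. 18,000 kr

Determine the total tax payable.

36,360 kr

Alternative floor tax:
  Adjusted income: 135,000 kr + 23,000 kr + 40,000 kr + 18,000 kr = 216,000 kr
  Less exemption 108,000 kr → base 108,000 kr
  108,000 kr × 22% = 23,760 kr

Ordinary income tax:
  12,000 kr × 16% = 1,920 kr
  123,000 kr × 28% = 34,440 kr
  → 36,360 kr

36,360 kr > 23,760 kr, so the ordinary income tax governs.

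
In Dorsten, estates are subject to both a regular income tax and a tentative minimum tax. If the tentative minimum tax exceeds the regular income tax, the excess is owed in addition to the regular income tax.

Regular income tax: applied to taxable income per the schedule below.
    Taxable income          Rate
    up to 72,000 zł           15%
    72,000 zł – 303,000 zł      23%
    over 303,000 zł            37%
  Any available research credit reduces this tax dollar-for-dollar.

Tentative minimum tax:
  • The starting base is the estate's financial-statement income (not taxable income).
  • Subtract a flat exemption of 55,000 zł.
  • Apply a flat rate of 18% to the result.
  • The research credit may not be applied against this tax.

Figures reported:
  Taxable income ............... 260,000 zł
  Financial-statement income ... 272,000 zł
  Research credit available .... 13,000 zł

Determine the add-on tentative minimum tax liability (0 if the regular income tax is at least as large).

Tentative minimum tax:
  Base (financial-statement income): 272,000 zł
  Less exemption 55,000 zł → base 217,000 zł
  217,000 zł × 18% = 39,060 zł

Regular income tax:
  72,000 zł × 15% = 10,800 zł
  188,000 zł × 23% = 43,240 zł
  → 54,040 zł
  Less research credit 13,000 zł → 41,040 zł

39,060 zł ≤ 41,040 zł, so no add-on is due.

0 zł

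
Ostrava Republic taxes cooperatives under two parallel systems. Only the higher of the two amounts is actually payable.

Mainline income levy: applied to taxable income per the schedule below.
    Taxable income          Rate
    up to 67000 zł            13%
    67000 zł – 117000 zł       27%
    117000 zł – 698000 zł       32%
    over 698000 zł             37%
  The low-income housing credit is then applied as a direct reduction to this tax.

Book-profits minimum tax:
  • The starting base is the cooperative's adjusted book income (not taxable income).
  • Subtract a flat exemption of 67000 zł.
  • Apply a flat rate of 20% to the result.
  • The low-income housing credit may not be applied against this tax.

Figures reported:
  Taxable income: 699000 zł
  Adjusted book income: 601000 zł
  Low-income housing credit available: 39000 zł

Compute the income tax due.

169500 zł

Mainline income levy:
  67000 zł × 13% = 8710 zł
  50000 zł × 27% = 13500 zł
  581000 zł × 32% = 185920 zł
  1000 zł × 37% = 370 zł
  → 208500 zł
  Less low-income housing credit 39000 zł → 169500 zł

Book-profits minimum tax:
  Base (adjusted book income): 601000 zł
  Less exemption 67000 zł → base 534000 zł
  534000 zł × 20% = 106800 zł

169500 zł > 106800 zł, so the mainline income levy governs.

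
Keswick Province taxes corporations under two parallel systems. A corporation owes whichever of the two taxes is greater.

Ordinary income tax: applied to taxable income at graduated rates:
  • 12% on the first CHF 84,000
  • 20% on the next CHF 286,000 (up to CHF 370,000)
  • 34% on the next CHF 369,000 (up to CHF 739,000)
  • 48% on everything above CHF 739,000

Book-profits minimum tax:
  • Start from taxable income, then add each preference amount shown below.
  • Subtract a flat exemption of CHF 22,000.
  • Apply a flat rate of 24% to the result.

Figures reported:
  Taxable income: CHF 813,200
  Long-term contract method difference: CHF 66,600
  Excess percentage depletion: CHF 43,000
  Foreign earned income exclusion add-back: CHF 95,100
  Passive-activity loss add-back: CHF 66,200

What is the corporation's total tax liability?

CHF 254,904

Ordinary income tax:
  CHF 84,000 × 12% = CHF 10,080
  CHF 286,000 × 20% = CHF 57,200
  CHF 369,000 × 34% = CHF 125,460
  CHF 74,200 × 48% = CHF 35,616
  → CHF 228,356

Book-profits minimum tax:
  Adjusted income: CHF 813,200 + CHF 66,600 + CHF 43,000 + CHF 95,100 + CHF 66,200 = CHF 1,084,100
  Less exemption CHF 22,000 → base CHF 1,062,100
  CHF 1,062,100 × 24% = CHF 254,904

CHF 254,904 > CHF 228,356, so the book-profits minimum tax is the binding amount.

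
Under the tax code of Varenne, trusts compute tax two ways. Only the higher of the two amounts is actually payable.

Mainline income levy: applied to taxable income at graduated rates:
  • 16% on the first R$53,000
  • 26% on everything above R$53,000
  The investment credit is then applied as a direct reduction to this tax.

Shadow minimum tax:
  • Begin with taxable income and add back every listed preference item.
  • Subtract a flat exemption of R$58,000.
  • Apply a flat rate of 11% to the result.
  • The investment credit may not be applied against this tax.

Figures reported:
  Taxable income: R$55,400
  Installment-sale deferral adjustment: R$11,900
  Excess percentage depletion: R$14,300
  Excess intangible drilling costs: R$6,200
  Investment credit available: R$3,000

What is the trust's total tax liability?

R$6,104

Mainline income levy:
  R$53,000 × 16% = R$8,480
  R$2,400 × 26% = R$624
  → R$9,104
  Less investment credit R$3,000 → R$6,104

Shadow minimum tax:
  Adjusted income: R$55,400 + R$11,900 + R$14,300 + R$6,200 = R$87,800
  Less exemption R$58,000 → base R$29,800
  R$29,800 × 11% = R$3,278

R$6,104 > R$3,278, so the mainline income levy governs.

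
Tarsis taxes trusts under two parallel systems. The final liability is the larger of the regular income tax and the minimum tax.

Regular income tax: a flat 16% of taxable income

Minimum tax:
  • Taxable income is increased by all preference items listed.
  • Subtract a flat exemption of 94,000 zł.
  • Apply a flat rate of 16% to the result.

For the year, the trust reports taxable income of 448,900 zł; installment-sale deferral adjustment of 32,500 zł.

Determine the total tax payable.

Regular income tax:
  448,900 zł × 16% = 71,824 zł

Minimum tax:
  Adjusted income: 448,900 zł + 32,500 zł = 481,400 zł
  Less exemption 94,000 zł → base 387,400 zł
  387,400 zł × 16% = 61,984 zł

71,824 zł > 61,984 zł, so the regular income tax governs.

71,824 zł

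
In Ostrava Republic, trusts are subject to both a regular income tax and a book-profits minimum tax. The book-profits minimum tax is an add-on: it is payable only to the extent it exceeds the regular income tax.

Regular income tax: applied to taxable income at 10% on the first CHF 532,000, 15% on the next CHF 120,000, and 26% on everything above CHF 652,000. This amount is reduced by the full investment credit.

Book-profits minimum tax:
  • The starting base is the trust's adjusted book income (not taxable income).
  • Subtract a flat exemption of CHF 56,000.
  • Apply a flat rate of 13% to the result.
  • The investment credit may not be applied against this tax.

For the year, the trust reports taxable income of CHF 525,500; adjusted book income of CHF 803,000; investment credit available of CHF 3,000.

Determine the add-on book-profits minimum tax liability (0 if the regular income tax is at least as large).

CHF 47,560

Regular income tax:
  CHF 525,500 × 10% = CHF 52,550
  Less investment credit CHF 3,000 → CHF 49,550

Book-profits minimum tax:
  Base (adjusted book income): CHF 803,000
  Less exemption CHF 56,000 → base CHF 747,000
  CHF 747,000 × 13% = CHF 97,110

Excess of book-profits minimum tax over regular income tax: CHF 97,110 − CHF 49,550 = CHF 47,560.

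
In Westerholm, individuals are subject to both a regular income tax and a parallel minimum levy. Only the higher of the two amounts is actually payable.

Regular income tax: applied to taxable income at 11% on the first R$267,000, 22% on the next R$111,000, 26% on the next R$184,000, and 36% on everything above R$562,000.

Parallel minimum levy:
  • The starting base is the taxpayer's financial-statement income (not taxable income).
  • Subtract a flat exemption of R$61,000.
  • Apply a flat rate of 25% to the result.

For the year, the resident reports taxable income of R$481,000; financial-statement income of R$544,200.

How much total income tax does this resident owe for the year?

Regular income tax:
  R$267,000 × 11% = R$29,370
  R$111,000 × 22% = R$24,420
  R$103,000 × 26% = R$26,780
  → R$80,570

Parallel minimum levy:
  Base (financial-statement income): R$544,200
  Less exemption R$61,000 → base R$483,200
  R$483,200 × 25% = R$120,800

R$120,800 > R$80,570, so the parallel minimum levy is the binding amount.

R$120,800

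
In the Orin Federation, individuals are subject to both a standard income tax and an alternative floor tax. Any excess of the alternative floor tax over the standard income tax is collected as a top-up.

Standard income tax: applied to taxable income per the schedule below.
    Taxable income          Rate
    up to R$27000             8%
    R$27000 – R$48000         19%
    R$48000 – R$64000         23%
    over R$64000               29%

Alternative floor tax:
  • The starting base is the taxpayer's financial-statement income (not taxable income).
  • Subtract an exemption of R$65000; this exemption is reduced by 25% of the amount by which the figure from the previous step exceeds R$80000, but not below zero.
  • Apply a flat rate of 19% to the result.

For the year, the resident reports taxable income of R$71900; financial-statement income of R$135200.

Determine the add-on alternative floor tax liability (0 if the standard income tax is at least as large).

R$3839

Alternative floor tax:
  Base (financial-statement income): R$135200
  Exemption: R$65000 − 25% × (R$135200 − R$80000) = R$65000 − R$13800 = R$51200
  Base: R$135200 − R$51200 = R$84000
  R$84000 × 19% = R$15960

Standard income tax:
  R$27000 × 8% = R$2160
  R$21000 × 19% = R$3990
  R$16000 × 23% = R$3680
  R$7900 × 29% = R$2291
  → R$12121

Excess of alternative floor tax over standard income tax: R$15960 − R$12121 = R$3839.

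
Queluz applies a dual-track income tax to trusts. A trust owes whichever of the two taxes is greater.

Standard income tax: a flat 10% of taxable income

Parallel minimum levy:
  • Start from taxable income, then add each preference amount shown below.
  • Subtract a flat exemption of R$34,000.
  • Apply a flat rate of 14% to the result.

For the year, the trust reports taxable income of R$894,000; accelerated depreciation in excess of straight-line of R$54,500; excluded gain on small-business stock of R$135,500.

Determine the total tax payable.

Standard income tax:
  R$894,000 × 10% = R$89,400

Parallel minimum levy:
  Adjusted income: R$894,000 + R$54,500 + R$135,500 = R$1,084,000
  Less exemption R$34,000 → base R$1,050,000
  R$1,050,000 × 14% = R$147,000

R$147,000 > R$89,400, so the parallel minimum levy is the binding amount.

R$147,000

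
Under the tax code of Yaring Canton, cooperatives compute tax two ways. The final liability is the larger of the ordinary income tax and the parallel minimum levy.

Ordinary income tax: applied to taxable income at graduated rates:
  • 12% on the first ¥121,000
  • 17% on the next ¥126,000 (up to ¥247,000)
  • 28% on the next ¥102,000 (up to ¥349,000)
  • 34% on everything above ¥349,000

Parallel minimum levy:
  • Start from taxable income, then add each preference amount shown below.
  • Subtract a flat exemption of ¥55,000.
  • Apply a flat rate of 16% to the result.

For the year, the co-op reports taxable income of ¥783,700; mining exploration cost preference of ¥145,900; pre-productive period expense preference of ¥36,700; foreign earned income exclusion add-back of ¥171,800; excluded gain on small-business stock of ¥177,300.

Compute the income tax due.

¥212,298

Ordinary income tax:
  ¥121,000 × 12% = ¥14,520
  ¥126,000 × 17% = ¥21,420
  ¥102,000 × 28% = ¥28,560
  ¥434,700 × 34% = ¥147,798
  → ¥212,298

Parallel minimum levy:
  Adjusted income: ¥783,700 + ¥145,900 + ¥36,700 + ¥171,800 + ¥177,300 = ¥1,315,400
  Less exemption ¥55,000 → base ¥1,260,400
  ¥1,260,400 × 16% = ¥201,664

¥212,298 > ¥201,664, so the ordinary income tax governs.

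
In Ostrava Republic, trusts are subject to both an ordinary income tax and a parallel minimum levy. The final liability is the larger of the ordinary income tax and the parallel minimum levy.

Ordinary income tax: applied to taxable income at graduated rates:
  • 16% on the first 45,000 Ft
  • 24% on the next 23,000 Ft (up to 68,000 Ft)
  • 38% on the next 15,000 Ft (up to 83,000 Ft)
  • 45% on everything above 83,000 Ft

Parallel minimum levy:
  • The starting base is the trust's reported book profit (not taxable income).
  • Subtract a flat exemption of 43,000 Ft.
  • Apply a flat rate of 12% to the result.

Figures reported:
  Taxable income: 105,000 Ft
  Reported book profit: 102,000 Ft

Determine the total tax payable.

Ordinary income tax:
  45,000 Ft × 16% = 7,200 Ft
  23,000 Ft × 24% = 5,520 Ft
  15,000 Ft × 38% = 5,700 Ft
  22,000 Ft × 45% = 9,900 Ft
  → 28,320 Ft

Parallel minimum levy:
  Base (reported book profit): 102,000 Ft
  Less exemption 43,000 Ft → base 59,000 Ft
  59,000 Ft × 12% = 7,080 Ft

28,320 Ft > 7,080 Ft, so the ordinary income tax governs.

28,320 Ft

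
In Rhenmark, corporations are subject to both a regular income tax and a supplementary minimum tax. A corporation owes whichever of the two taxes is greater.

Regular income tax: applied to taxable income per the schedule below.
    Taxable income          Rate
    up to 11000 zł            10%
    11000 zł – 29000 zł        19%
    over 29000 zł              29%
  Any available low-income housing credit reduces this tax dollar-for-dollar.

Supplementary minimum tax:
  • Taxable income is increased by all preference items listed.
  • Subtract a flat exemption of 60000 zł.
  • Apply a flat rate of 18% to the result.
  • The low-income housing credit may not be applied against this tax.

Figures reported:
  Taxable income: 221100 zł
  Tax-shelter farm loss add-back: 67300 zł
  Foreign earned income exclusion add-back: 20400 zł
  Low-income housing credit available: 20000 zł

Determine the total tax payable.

44784 zł

Supplementary minimum tax:
  Adjusted income: 221100 zł + 67300 zł + 20400 zł = 308800 zł
  Less exemption 60000 zł → base 248800 zł
  248800 zł × 18% = 44784 zł

Regular income tax:
  11000 zł × 10% = 1100 zł
  18000 zł × 19% = 3420 zł
  192100 zł × 29% = 55709 zł
  → 60229 zł
  Less low-income housing credit 20000 zł → 40229 zł

44784 zł > 40229 zł, so the supplementary minimum tax is the binding amount.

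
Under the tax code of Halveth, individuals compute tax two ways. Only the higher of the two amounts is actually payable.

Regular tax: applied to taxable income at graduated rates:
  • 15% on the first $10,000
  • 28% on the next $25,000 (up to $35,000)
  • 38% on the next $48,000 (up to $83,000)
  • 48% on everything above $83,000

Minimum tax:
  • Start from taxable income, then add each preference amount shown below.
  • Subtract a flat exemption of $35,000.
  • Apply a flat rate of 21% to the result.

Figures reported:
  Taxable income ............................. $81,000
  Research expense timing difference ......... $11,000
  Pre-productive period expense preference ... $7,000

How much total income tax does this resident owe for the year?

$25,980

Minimum tax:
  Adjusted income: $81,000 + $11,000 + $7,000 = $99,000
  Less exemption $35,000 → base $64,000
  $64,000 × 21% = $13,440

Regular tax:
  $10,000 × 15% = $1,500
  $25,000 × 28% = $7,000
  $46,000 × 38% = $17,480
  → $25,980

$25,980 > $13,440, so the regular tax governs.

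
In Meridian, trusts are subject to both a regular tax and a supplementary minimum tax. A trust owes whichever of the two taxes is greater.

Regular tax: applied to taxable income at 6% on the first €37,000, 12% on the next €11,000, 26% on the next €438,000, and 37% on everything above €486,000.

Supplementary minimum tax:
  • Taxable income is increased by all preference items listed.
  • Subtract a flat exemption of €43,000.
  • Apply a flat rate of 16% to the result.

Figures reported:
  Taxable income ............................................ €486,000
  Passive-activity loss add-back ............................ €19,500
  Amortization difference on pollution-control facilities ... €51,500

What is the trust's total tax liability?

Supplementary minimum tax:
  Adjusted income: €486,000 + €19,500 + €51,500 = €557,000
  Less exemption €43,000 → base €514,000
  €514,000 × 16% = €82,240

Regular tax:
  €37,000 × 6% = €2,220
  €11,000 × 12% = €1,320
  €438,000 × 26% = €113,880
  → €117,420

€117,420 > €82,240, so the regular tax governs.

€117,420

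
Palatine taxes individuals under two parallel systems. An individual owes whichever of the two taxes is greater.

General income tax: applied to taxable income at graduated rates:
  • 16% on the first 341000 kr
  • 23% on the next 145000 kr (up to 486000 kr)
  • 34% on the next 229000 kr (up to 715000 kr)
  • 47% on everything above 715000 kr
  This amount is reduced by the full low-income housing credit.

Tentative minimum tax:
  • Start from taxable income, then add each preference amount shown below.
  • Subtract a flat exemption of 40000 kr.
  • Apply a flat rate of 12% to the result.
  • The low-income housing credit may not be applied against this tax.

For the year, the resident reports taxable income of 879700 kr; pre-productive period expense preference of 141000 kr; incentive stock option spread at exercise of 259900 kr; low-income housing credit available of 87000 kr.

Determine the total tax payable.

156179 kr

Tentative minimum tax:
  Adjusted income: 879700 kr + 141000 kr + 259900 kr = 1280600 kr
  Less exemption 40000 kr → base 1240600 kr
  1240600 kr × 12% = 148872 kr

General income tax:
  341000 kr × 16% = 54560 kr
  145000 kr × 23% = 33350 kr
  229000 kr × 34% = 77860 kr
  164700 kr × 47% = 77409 kr
  → 243179 kr
  Less low-income housing credit 87000 kr → 156179 kr

156179 kr > 148872 kr, so the general income tax governs.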